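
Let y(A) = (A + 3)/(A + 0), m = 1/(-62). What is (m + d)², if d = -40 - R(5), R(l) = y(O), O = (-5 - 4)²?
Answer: 4722850729/2802276 ≈ 1685.4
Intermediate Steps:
O = 81 (O = (-9)² = 81)
m = -1/62 ≈ -0.016129
y(A) = (3 + A)/A
R(l) = 28/27 (R(l) = (3 + 81)/81 = (1/81)*84 = 28/27)
d = -1108/27 (d = -40 - 1*28/27 = -40 - 28/27 = -1108/27 ≈ -41.037)
(m + d)² = (-1/62 - 1108/27)² = (-68723/1674)² = 4722850729/2802276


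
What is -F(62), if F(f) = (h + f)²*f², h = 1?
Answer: -15256836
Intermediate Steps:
F(f) = f²*(1 + f)² (F(f) = (1 + f)²*f² = f²*(1 + f)²)
-F(62) = -62²*(1 + 62)² = -3844*63² = -3844*3969 = -1*15256836 = -15256836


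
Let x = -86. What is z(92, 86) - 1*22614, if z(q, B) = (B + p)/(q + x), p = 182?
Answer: -67708/3 ≈ -22569.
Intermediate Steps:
z(q, B) = (182 + B)/(-86 + q) (z(q, B) = (B + 182)/(q - 86) = (182 + B)/(-86 + q))
z(92, 86) - 1*22614 = (182 + 86)/(-86 + 92) - 1*22614 = 268/6 - 22614 = (1/6)*268 - 22614 = 134/3 - 22614 = -67708/3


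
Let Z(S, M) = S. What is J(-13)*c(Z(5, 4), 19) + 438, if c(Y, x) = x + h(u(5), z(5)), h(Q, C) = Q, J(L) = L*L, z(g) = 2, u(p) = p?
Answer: 4494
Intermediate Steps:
J(L) = L²
c(Y, x) = 5 + x (c(Y, x) = x + 5 = 5 + x)
J(-13)*c(Z(5, 4), 19) + 438 = (-13)²*(5 + 19) + 438 = 169*24 + 438 = 4056 + 438 = 4494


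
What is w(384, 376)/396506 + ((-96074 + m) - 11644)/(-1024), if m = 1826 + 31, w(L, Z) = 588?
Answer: 20987561889/203011072 ≈ 103.38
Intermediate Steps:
m = 1857
w(384, 376)/396506 + ((-96074 + m) - 11644)/(-1024) = 588/396506 + ((-96074 + 1857) - 11644)/(-1024) = 588*(1/396506) + (-94217 - 11644)*(-1/1024) = 294/198253 - 105861*(-1/1024) = 294/198253 + 105861/1024 = 20987561889/203011072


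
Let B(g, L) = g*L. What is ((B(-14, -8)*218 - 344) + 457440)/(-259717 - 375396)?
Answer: -481512/635113 ≈ -0.75815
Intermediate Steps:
B(g, L) = L*g
((B(-14, -8)*218 - 344) + 457440)/(-259717 - 375396) = ((-8*(-14)*218 - 344) + 457440)/(-259717 - 375396) = ((112*218 - 344) + 457440)/(-635113) = ((24416 - 344) + 457440)*(-1/635113) = (24072 + 457440)*(-1/635113) = 481512*(-1/635113) = -481512/635113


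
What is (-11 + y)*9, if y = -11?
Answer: -198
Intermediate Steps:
(-11 + y)*9 = (-11 - 11)*9 = -22*9 = -198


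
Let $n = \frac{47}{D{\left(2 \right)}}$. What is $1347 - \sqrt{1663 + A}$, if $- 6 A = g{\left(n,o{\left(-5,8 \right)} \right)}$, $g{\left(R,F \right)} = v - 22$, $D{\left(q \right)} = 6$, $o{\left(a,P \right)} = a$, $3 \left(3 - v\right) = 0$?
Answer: $1347 - \frac{\sqrt{59982}}{6} \approx 1306.2$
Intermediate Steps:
$v = 3$ ($v = 3 - 0 = 3 + 0 = 3$)
$n = \frac{47}{6} \approx 7.8333$
$g{\left(R,F \right)} = -19$ ($g{\left(R,F \right)} = 3 - 22 = -19$)
$A = \frac{19}{6}$ ($A = \left(- \frac{1}{6}\right) \left(-19\right) = \frac{19}{6} \approx 3.1667$)
$1347 - \sqrt{1663 + A} = 1347 - \sqrt{1663 + \frac{19}{6}} = 1347 - \sqrt{\frac{9997}{6}} = 1347 - \frac{\sqrt{59982}}{6}$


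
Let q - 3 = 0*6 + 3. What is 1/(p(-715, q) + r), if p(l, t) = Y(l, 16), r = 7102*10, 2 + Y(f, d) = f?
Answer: 1/70303 ≈ 1.4224e-5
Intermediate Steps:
Y(f, d) = -2 + f
r = 71020
q = 6 (q = 3 + (0*6 + 3) = 3 + (0 + 3) = 3 + 3 = 6)
p(l, t) = -2 + l
1/(p(-715, q) + r) = 1/((-2 - 715) + 71020) = 1/(-717 + 71020) = 1/70303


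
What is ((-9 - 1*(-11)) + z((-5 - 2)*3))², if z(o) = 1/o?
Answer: 1681/441 ≈ 3.8118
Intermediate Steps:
((-9 - 1*(-11)) + z((-5 - 2)*3))² = ((-9 - 1*(-11)) + 1/((-5 - 2)*3))² = ((-9 + 11) + 1/(-7*3))² = (2 + 1/(-21))² = (2 - 1/21)² = (41/21)² = 1681/441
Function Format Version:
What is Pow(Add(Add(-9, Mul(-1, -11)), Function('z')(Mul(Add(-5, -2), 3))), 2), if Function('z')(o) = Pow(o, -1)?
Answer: Rational(1681, 441) ≈ 3.8118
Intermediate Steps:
Pow(Add(Add(-9, Mul(-1, -11)), Function('z')(Mul(Add(-5, -2), 3))), 2) = Pow(Add(Add(-9, Mul(-1, -11)), Pow(Mul(Add(-5, -2), 3), -1)), 2) = Pow(Add(Add(-9, 11), Pow(Mul(-7, 3), -1)), 2) = Pow(Add(2, Pow(-21, -1)), 2) = Pow(Add(2, Rational(-1, 21)), 2) = Pow(Rational(41, 21), 2) = Rational(1681, 441)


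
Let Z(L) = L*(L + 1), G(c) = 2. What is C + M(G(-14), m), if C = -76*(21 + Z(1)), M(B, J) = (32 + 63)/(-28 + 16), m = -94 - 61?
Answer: -21071/12 ≈ -1755.9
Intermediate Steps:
Z(L) = L*(1 + L)
m = -155
M(B, J) = -95/12 (M(B, J) = 95/(-12) = 95*(-1/12) = -95/12)
C = -1748 (C = -76*(21 + 1*(1 + 1)) = -76*(21 + 1*2) = -76*(21 + 2) = -76*23 = -1748)
C + M(G(-14), m) = -1748 - 95/12 = -21071/12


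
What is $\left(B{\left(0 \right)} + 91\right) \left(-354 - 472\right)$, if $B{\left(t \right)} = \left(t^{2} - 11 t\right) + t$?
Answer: $-75166$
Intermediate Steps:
$B{\left(t \right)} = t^{2} - 10 t$
$\left(B{\left(0 \right)} + 91\right) \left(-354 - 472\right) = \left(0 \left(-10 + 0\right) + 91\right) \left(-354 - 472\right) = \left(0 \left(-10\right) + 91\right) \left(-826\right) = \left(0 + 91\right) \left(-826\right) = 91 \left(-826\right) = -75166$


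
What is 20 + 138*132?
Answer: 18236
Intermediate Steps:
20 + 138*132 = 20 + 18216 = 18236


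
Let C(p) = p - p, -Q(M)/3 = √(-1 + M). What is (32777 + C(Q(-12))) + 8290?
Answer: 41067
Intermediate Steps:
Q(M) = -3*√(-1 + M)
C(p) = 0
(32777 + C(Q(-12))) + 8290 = (32777 + 0) + 8290 = 32777 + 8290 = 41067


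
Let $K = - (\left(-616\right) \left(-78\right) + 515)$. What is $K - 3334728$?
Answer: $-3383291$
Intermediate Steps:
$K = -48563$ ($K = - (48048 + 515) = \left(-1\right) 48563 = -48563$)
$K - 3334728 = -48563 - 3334728 = -3383291$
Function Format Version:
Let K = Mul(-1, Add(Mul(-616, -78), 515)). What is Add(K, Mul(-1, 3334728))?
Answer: -3383291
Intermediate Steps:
K = -48563 (K = Mul(-1, Add(48048, 515)) = Mul(-1, 48563) = -48563)
Add(K, Mul(-1, 3334728)) = Add(-48563, Mul(-1, 3334728)) = Add(-48563, -3334728) = -3383291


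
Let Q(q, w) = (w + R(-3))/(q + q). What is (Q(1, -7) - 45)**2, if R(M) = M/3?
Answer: 2401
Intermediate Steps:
R(M) = M/3 (R(M) = M*(1/3) = M/3)
Q(q, w) = (-1 + w)/(2*q) (Q(q, w) = (w + (1/3)*(-3))/(q + q) = (w - 1)/((2*q)) = (-1 + w)*(1/(2*q)) = (-1 + w)/(2*q))
(Q(1, -7) - 45)**2 = ((1/2)*(-1 - 7)/1 - 45)**2 = ((1/2)*1*(-8) - 45)**2 = (-4 - 45)**2 = (-49)**2 = 2401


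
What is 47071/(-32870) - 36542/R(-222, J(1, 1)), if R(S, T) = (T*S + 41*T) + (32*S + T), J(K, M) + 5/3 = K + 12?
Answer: 192679579/75140820 ≈ 2.5642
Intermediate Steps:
J(K, M) = 31/3 + K (J(K, M) = -5/3 + (K + 12) = -5/3 + (12 + K) = 31/3 + K)
R(S, T) = 32*S + 42*T + S*T (R(S, T) = (S*T + 41*T) + (T + 32*S) = (41*T + S*T) + (T + 32*S) = 32*S + 42*T + S*T)
47071/(-32870) - 36542/R(-222, J(1, 1)) = 47071/(-32870) - 36542/(32*(-222) + 42*(31/3 + 1) - 222*(31/3 + 1)) = 47071*(-1/32870) - 36542/(-7104 + 42*(34/3) - 222*34/3) = -47071/32870 - 36542/(-7104 + 476 - 2516) = -47071/32870 - 36542/(-9144) = -47071/32870 - 36542*(-1/9144) = -47071/32870 + 18271/4572 = 192679579/75140820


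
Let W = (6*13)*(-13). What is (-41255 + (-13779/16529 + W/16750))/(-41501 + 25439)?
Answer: 5711068899953/2223468683250 ≈ 2.5685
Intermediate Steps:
W = -1014 (W = 78*(-13) = -1014)
(-41255 + (-13779/16529 + W/16750))/(-41501 + 25439) = (-41255 + (-13779/16529 - 1014/16750))/(-41501 + 25439) = (-41255 + (-13779*1/16529 - 1014*1/16750))/(-16062) = (-41255 + (-13779/16529 - 507/8375))*(-1/16062) = (-41255 - 123779328/138430375)*(-1/16062) = -5711068899953/138430375*(-1/16062) = 5711068899953/2223468683250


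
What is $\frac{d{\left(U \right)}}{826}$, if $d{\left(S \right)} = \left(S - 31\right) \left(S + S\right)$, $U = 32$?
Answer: $\frac{32}{413} \approx 0.077482$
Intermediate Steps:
$d{\left(S \right)} = 2 S \left(-31 + S\right)$ ($d{\left(S \right)} = \left(-31 + S\right) 2 S = 2 S \left(-31 + S\right)$)
$\frac{d{\left(U \right)}}{826} = \frac{2 \cdot 32 \left(-31 + 32\right)}{826} = 2 \cdot 32 \cdot 1 \cdot \frac{1}{826} = 64 \cdot \frac{1}{826} = \frac{32}{413}$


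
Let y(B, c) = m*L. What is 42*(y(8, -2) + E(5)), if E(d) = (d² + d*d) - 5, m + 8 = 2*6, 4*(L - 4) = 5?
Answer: 2772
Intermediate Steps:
L = 21/4 (L = 4 + (¼)*5 = 4 + 5/4 = 21/4 ≈ 5.2500)
m = 4 (m = -8 + 2*6 = -8 + 12 = 4)
E(d) = -5 + 2*d² (E(d) = (d² + d²) - 5 = 2*d² - 5 = -5 + 2*d²)
y(B, c) = 21 (y(B, c) = 4*(21/4) = 21)
42*(y(8, -2) + E(5)) = 42*(21 + (-5 + 2*5²)) = 42*(21 + (-5 + 2*25)) = 42*(21 + (-5 + 50)) = 42*(21 + 45) = 42*66 = 2772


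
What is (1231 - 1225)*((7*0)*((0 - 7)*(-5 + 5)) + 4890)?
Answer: 29340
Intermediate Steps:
(1231 - 1225)*((7*0)*((0 - 7)*(-5 + 5)) + 4890) = 6*(0*(-7*0) + 4890) = 6*(0*0 + 4890) = 6*(0 + 4890) = 6*4890 = 29340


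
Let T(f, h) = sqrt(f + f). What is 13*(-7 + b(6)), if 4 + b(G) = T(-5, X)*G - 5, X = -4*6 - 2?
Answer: -208 + 78*I*sqrt(10) ≈ -208.0 + 246.66*I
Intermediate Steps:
X = -26 (X = -24 - 2 = -26)
T(f, h) = sqrt(2)*sqrt(f) (T(f, h) = sqrt(2*f) = sqrt(2)*sqrt(f))
b(G) = -9 + I*G*sqrt(10) (b(G) = -4 + ((sqrt(2)*sqrt(-5))*G - 5) = -4 + ((sqrt(2)*(I*sqrt(5)))*G - 5) = -4 + ((I*sqrt(10))*G - 5) = -4 + (I*G*sqrt(10) - 5) = -4 + (-5 + I*G*sqrt(10)) = -9 + I*G*sqrt(10))
13*(-7 + b(6)) = 13*(-7 + (-9 + I*6*sqrt(10))) = 13*(-7 + (-9 + 6*I*sqrt(10))) = 13*(-16 + 6*I*sqrt(10)) = -208 + 78*I*sqrt(10)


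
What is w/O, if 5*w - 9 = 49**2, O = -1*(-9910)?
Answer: 241/4955 ≈ 0.048638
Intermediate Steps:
O = 9910
w = 482 (w = 9/5 + (1/5)*49**2 = 9/5 + (1/5)*2401 = 9/5 + 2401/5 = 482)
w/O = 482/9910 = 482*(1/9910) = 241/4955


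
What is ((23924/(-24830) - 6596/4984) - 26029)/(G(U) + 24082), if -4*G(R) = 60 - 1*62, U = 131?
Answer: -402680320597/372534359925 ≈ -1.0809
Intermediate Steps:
G(R) = ½ (G(R) = -(60 - 1*62)/4 = -(60 - 62)/4 = -¼*(-2) = ½)
((23924/(-24830) - 6596/4984) - 26029)/(G(U) + 24082) = ((23924/(-24830) - 6596/4984) - 26029)/(½ + 24082) = ((23924*(-1/24830) - 6596*1/4984) - 26029)/(48165/2) = ((-11962/12415 - 1649/1246) - 26029)*(2/48165) = (-35376987/15469090 - 26029)*(2/48165) = -402680320597/15469090*2/48165 = -402680320597/372534359925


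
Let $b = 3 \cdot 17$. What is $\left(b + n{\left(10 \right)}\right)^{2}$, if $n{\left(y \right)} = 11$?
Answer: $3844$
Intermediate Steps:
$b = 51$
$\left(b + n{\left(10 \right)}\right)^{2} = \left(51 + 11\right)^{2} = 62^{2} = 3844$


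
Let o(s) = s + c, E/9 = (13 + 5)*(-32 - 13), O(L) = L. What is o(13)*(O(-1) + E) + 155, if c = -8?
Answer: -36300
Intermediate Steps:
E = -7290 (E = 9*((13 + 5)*(-32 - 13)) = 9*(18*(-45)) = 9*(-810) = -7290)
o(s) = -8 + s (o(s) = s - 8 = -8 + s)
o(13)*(O(-1) + E) + 155 = (-8 + 13)*(-1 - 7290) + 155 = 5*(-7291) + 155 = -36455 + 155 = -36300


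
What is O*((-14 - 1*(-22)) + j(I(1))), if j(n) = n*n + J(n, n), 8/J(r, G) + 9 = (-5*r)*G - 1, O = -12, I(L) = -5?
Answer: -17788/45 ≈ -395.29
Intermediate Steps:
J(r, G) = 8/(-10 - 5*G*r) (J(r, G) = 8/(-9 + ((-5*r)*G - 1)) = 8/(-9 + (-5*G*r - 1)) = 8/(-9 + (-1 - 5*G*r)) = 8/(-10 - 5*G*r))
j(n) = n**2 - 8/(10 + 5*n**2) (j(n) = n*n - 8/(10 + 5*n*n) = n**2 - 8/(10 + 5*n**2))
O*((-14 - 1*(-22)) + j(I(1))) = -12*((-14 - 1*(-22)) + (-8 + 5*(-5)**2*(2 + (-5)**2))/(5*(2 + (-5)**2))) = -12*((-14 + 22) + (-8 + 5*25*(2 + 25))/(5*(2 + 25))) = -12*(8 + (1/5)*(-8 + 5*25*27)/27) = -12*(8 + (1/5)*(1/27)*(-8 + 3375)) = -12*(8 + (1/5)*(1/27)*3367) = -12*(8 + 3367/135) = -12*4447/135 = -17788/45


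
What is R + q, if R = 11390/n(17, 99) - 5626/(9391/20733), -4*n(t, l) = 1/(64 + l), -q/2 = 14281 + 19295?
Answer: -70487463770/9391 ≈ -7.5059e+6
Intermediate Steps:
q = -67152 (q = -2*(14281 + 19295) = -2*33576 = -67152)
n(t, l) = -1/(4*(64 + l))
R = -69856839338/9391 (R = 11390/((-1/(256 + 4*99))) - 5626/(9391/20733) = 11390/((-1/(256 + 396))) - 5626/(9391*(1/20733)) = 11390/((-1/652)) - 5626/9391/20733 = 11390/((-1*1/652)) - 5626*20733/9391 = 11390/(-1/652) - 116643858/9391 = 11390*(-652) - 116643858/9391 = -7426280 - 116643858/9391 = -69856839338/9391 ≈ -7.4387e+6)
R + q = -69856839338/9391 - 67152 = -70487463770/9391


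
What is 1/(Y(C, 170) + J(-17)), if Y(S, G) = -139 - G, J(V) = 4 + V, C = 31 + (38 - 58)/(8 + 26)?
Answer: -1/322 ≈ -0.0031056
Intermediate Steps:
C = 517/17 (C = 31 - 20/34 = 31 - 20*1/34 = 31 - 10/17 = 517/17 ≈ 30.412)
1/(Y(C, 170) + J(-17)) = 1/((-139 - 1*170) + (4 - 17)) = 1/((-139 - 170) - 13) = 1/(-309 - 13) = 1/(-322) = -1/322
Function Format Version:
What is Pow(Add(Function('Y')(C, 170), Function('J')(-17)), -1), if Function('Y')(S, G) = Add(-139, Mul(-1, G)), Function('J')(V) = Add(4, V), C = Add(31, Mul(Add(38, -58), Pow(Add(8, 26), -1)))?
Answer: Rational(-1, 322) ≈ -0.0031056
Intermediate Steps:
C = Rational(517, 17) (C = Add(31, Mul(-20, Pow(34, -1))) = Add(31, Mul(-20, Rational(1, 34))) = Add(31, Rational(-10, 17)) = Rational(517, 17) ≈ 30.412)
Pow(Add(Function('Y')(C, 170), Function('J')(-17)), -1) = Pow(Add(Add(-139, Mul(-1, 170)), Add(4, -17)), -1) = Pow(Add(Add(-139, -170), -13), -1) = Pow(Add(-309, -13), -1) = Pow(-322, -1) = Rational(-1, 322)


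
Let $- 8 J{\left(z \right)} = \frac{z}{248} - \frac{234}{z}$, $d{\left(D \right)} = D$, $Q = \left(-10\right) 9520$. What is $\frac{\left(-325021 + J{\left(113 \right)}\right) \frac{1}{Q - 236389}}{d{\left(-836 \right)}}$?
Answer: $- \frac{72867062769}{62147906509568} \approx -0.0011725$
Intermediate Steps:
$Q = -95200$
$J{\left(z \right)} = - \frac{z}{1984} + \frac{117}{4 z}$ ($J{\left(z \right)} = - \frac{\frac{z}{248} - \frac{234}{z}}{8} = - \frac{- \frac{234}{z} + \frac{z}{248}}{8} = - \frac{z}{1984} + \frac{117}{4 z}$)
$\frac{\left(-325021 + J{\left(113 \right)}\right) \frac{1}{Q - 236389}}{d{\left(-836 \right)}} = \frac{\left(-325021 + \frac{58032 - 113^{2}}{1984 \cdot 113}\right) \frac{1}{-95200 - 236389}}{-836} = \frac{-325021 + \frac{1}{1984} \cdot \frac{1}{113} \left(58032 - 12769\right)}{-331589} \left(- \frac{1}{836}\right) = \left(-325021 + \frac{1}{1984} \cdot \frac{1}{113} \left(58032 - 12769\right)\right) \left(- \frac{1}{331589}\right) \left(- \frac{1}{836}\right) = \left(-325021 + \frac{1}{1984} \cdot \frac{1}{113} \cdot 45263\right) \left(- \frac{1}{331589}\right) \left(- \frac{1}{836}\right) = \left(-325021 + \frac{45263}{224192}\right) \left(- \frac{1}{331589}\right) \left(- \frac{1}{836}\right) = \left(- \frac{72867062769}{224192}\right) \left(- \frac{1}{331589}\right) \left(- \frac{1}{836}\right) = \frac{72867062769}{74339601088} \left(- \frac{1}{836}\right) = - \frac{72867062769}{62147906509568}$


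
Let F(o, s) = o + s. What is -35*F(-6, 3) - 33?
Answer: 72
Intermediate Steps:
-35*F(-6, 3) - 33 = -35*(-6 + 3) - 33 = -35*(-3) - 33 = 105 - 33 = 72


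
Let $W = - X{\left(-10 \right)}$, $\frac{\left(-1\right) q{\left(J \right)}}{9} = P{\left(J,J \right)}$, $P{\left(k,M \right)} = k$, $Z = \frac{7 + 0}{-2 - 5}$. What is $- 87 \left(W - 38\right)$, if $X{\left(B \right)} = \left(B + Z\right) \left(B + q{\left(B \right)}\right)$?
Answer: $-73254$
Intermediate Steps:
$Z = -1$ ($Z = \frac{7}{-7} = 7 \left(- \frac{1}{7}\right) = -1$)
$q{\left(J \right)} = - 9 J$
$X{\left(B \right)} = - 8 B \left(-1 + B\right)$ ($X{\left(B \right)} = \left(B - 1\right) \left(B - 9 B\right) = \left(-1 + B\right) \left(- 8 B\right) = - 8 B \left(-1 + B\right)$)
$W = 880$ ($W = - 8 \left(-10\right) \left(1 - -10\right) = - 8 \left(-10\right) \left(1 + 10\right) = - 8 \left(-10\right) 11 = \left(-1\right) \left(-880\right) = 880$)
$- 87 \left(W - 38\right) = - 87 \left(880 - 38\right) = \left(-87\right) 842 = -73254$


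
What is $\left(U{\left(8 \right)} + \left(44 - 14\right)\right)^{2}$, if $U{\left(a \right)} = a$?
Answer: $1444$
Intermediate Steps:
$\left(U{\left(8 \right)} + \left(44 - 14\right)\right)^{2} = \left(8 + \left(44 - 14\right)\right)^{2} = \left(8 + 30\right)^{2} = 38^{2} = 1444$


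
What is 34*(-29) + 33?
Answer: -953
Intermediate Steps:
34*(-29) + 33 = -986 + 33 = -953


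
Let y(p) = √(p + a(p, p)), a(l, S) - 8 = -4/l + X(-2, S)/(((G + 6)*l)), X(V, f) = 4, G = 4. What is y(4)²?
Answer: 111/10 ≈ 11.100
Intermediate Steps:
a(l, S) = 8 - 18/(5*l) (a(l, S) = 8 + (-4/l + 4/(((4 + 6)*l))) = 8 + (-4/l + 4/((10*l))) = 8 + (-4/l + 4*(1/(10*l))) = 8 + (-4/l + 2/(5*l)) = 8 - 18/(5*l))
y(p) = √(8 + p - 18/(5*p)) (y(p) = √(p + (8 - 18/(5*p))) = √(8 + p - 18/(5*p)))
y(4)² = (√(200 - 90/4 + 25*4)/5)² = (√(200 - 90*¼ + 100)/5)² = (√(200 - 45/2 + 100)/5)² = (√(555/2)/5)² = ((√1110/2)/5)² = (√1110/10)² = 111/10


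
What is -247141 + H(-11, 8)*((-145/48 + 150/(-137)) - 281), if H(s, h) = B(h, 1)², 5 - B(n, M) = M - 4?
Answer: -109074635/411 ≈ -2.6539e+5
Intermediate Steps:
B(n, M) = 9 - M (B(n, M) = 5 - (M - 4) = 5 - (-4 + M) = 5 + (4 - M) = 9 - M)
H(s, h) = 64 (H(s, h) = (9 - 1*1)² = (9 - 1)² = 8² = 64)
-247141 + H(-11, 8)*((-145/48 + 150/(-137)) - 281) = -247141 + 64*((-145/48 + 150/(-137)) - 281) = -247141 + 64*((-145*1/48 + 150*(-1/137)) - 281) = -247141 + 64*((-145/48 - 150/137) - 281) = -247141 + 64*(-27065/6576 - 281) = -247141 + 64*(-1874921/6576) = -247141 - 7499684/411 = -109074635/411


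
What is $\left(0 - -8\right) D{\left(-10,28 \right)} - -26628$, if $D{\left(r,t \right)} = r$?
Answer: $26548$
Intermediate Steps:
$\left(0 - -8\right) D{\left(-10,28 \right)} - -26628 = \left(0 - -8\right) \left(-10\right) - -26628 = \left(0 + 8\right) \left(-10\right) + 26628 = 8 \left(-10\right) + 26628 = -80 + 26628 = 26548$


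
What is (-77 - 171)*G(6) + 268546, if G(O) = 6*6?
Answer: 259618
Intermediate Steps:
G(O) = 36
(-77 - 171)*G(6) + 268546 = (-77 - 171)*36 + 268546 = -248*36 + 268546 = -8928 + 268546 = 259618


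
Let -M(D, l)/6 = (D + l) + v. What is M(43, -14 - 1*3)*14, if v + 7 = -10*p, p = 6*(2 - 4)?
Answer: -11676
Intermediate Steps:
p = -12 (p = 6*(-2) = -12)
v = 113 (v = -7 - 10*(-12) = -7 + 120 = 113)
M(D, l) = -678 - 6*D - 6*l (M(D, l) = -6*((D + l) + 113) = -6*(113 + D + l) = -678 - 6*D - 6*l)
M(43, -14 - 1*3)*14 = (-678 - 6*43 - 6*(-14 - 1*3))*14 = (-678 - 258 - 6*(-14 - 3))*14 = (-678 - 258 - 6*(-17))*14 = (-678 - 258 + 102)*14 = -834*14 = -11676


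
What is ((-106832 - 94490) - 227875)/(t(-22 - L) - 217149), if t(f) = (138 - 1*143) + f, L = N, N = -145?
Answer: 429197/217031 ≈ 1.9776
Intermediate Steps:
L = -145
t(f) = -5 + f (t(f) = (138 - 143) + f = -5 + f)
((-106832 - 94490) - 227875)/(t(-22 - L) - 217149) = ((-106832 - 94490) - 227875)/((-5 + (-22 - 1*(-145))) - 217149) = (-201322 - 227875)/((-5 + (-22 + 145)) - 217149) = -429197/((-5 + 123) - 217149) = -429197/(118 - 217149) = -429197/(-217031) = -429197*(-1/217031) = 429197/217031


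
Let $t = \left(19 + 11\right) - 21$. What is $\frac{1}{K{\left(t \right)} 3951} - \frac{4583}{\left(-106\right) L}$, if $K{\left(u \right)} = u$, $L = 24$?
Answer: $\frac{54323147}{30154032} \approx 1.8015$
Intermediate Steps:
$t = 9$ ($t = 30 - 21 = 9$)
$\frac{1}{K{\left(t \right)} 3951} - \frac{4583}{\left(-106\right) L} = \frac{1}{9 \cdot 3951} - \frac{4583}{\left(-106\right) 24} = \frac{1}{9} \cdot \frac{1}{3951} - \frac{4583}{-2544} = \frac{1}{35559} - - \frac{4583}{2544} = \frac{1}{35559} + \frac{4583}{2544} = \frac{54323147}{30154032}$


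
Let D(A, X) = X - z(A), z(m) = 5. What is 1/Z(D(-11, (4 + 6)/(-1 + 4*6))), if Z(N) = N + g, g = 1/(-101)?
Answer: -2323/10628 ≈ -0.21857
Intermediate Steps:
g = -1/101 ≈ -0.0099010
D(A, X) = -5 + X (D(A, X) = X - 1*5 = X - 5 = -5 + X)
Z(N) = -1/101 + N (Z(N) = N - 1/101 = -1/101 + N)
1/Z(D(-11, (4 + 6)/(-1 + 4*6))) = 1/(-1/101 + (-5 + (4 + 6)/(-1 + 4*6))) = 1/(-1/101 + (-5 + 10/(-1 + 24))) = 1/(-1/101 + (-5 + 10/23)) = 1/(-1/101 - 105/23) = 1/(-10628/2323) = -2323/10628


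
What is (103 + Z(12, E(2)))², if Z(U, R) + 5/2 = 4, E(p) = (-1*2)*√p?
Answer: 43681/4 ≈ 10920.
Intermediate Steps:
E(p) = -2*√p
Z(U, R) = 3/2 (Z(U, R) = -5/2 + 4 = 3/2)
(103 + Z(12, E(2)))² = (103 + 3/2)² = (209/2)² = 43681/4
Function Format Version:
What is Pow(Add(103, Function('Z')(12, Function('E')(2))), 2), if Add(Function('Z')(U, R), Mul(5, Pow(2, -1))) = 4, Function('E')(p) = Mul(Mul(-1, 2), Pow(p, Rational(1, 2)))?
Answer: Rational(43681, 4) ≈ 10920.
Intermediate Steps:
Function('E')(p) = Mul(-2, Pow(p, Rational(1, 2)))
Function('Z')(U, R) = Rational(3, 2) (Function('Z')(U, R) = Add(Rational(-5, 2), 4) = Rational(3, 2))
Pow(Add(103, Function('Z')(12, Function('E')(2))), 2) = Pow(Add(103, Rational(3, 2)), 2) = Pow(Rational(209, 2), 2) = Rational(43681, 4)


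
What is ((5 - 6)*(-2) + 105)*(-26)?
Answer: -2782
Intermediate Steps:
((5 - 6)*(-2) + 105)*(-26) = (-1*(-2) + 105)*(-26) = (2 + 105)*(-26) = 107*(-26) = -2782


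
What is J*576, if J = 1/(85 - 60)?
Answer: 576/25 ≈ 23.040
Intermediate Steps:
J = 1/25 ≈ 0.040000
J*576 = (1/25)*576 = 576/25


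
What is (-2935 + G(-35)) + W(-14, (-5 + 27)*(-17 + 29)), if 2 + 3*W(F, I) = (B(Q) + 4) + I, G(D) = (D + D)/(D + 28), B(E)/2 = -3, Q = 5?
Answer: -8515/3 ≈ -2838.3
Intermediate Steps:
B(E) = -6 (B(E) = 2*(-3) = -6)
G(D) = 2*D/(28 + D) (G(D) = (2*D)/(28 + D) = 2*D/(28 + D))
W(F, I) = -4/3 + I/3 (W(F, I) = -⅔ + ((-6 + 4) + I)/3 = -⅔ + (-2 + I)/3 = -⅔ + (-⅔ + I/3) = -4/3 + I/3)
(-2935 + G(-35)) + W(-14, (-5 + 27)*(-17 + 29)) = (-2935 + 2*(-35)/(28 - 35)) + (-4/3 + ((-5 + 27)*(-17 + 29))/3) = (-2935 + 2*(-35)/(-7)) + (-4/3 + (22*12)/3) = (-2935 + 2*(-35)*(-⅐)) + (-4/3 + (⅓)*264) = (-2935 + 10) + (-4/3 + 88) = -2925 + 260/3 = -8515/3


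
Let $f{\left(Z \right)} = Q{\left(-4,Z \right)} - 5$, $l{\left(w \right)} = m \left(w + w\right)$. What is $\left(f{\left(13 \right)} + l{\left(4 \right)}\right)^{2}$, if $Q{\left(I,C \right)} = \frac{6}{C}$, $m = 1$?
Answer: $\frac{2025}{169} \approx 11.982$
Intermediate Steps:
$l{\left(w \right)} = 2 w$ ($l{\left(w \right)} = 1 \left(w + w\right) = 1 \cdot 2 w = 2 w$)
$f{\left(Z \right)} = -5 + \frac{6}{Z}$ ($f{\left(Z \right)} = \frac{6}{Z} - 5 = -5 + \frac{6}{Z}$)
$\left(f{\left(13 \right)} + l{\left(4 \right)}\right)^{2} = \left(\left(-5 + \frac{6}{13}\right) + 2 \cdot 4\right)^{2} = \left(\left(-5 + 6 \cdot \frac{1}{13}\right) + 8\right)^{2} = \left(\left(-5 + \frac{6}{13}\right) + 8\right)^{2} = \left(- \frac{59}{13} + 8\right)^{2} = \left(\frac{45}{13}\right)^{2} = \frac{2025}{169}$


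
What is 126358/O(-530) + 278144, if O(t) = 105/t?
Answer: -7552924/21 ≈ -3.5966e+5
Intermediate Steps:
126358/O(-530) + 278144 = 126358/((105/(-530))) + 278144 = 126358/((105*(-1/530))) + 278144 = 126358/(-21/106) + 278144 = 126358*(-106/21) + 278144 = -13393948/21 + 278144 = -7552924/21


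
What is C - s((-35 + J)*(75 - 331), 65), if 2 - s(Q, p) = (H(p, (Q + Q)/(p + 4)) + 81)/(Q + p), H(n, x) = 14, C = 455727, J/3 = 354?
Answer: 119785948980/262847 ≈ 4.5573e+5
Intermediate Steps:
J = 1062 (J = 3*354 = 1062)
s(Q, p) = 2 - 95/(Q + p) (s(Q, p) = 2 - (14 + 81)/(Q + p) = 2 - 95/(Q + p))
C - s((-35 + J)*(75 - 331), 65) = 455727 - (-95 + 2*((-35 + 1062)*(75 - 331)) + 2*65)/((-35 + 1062)*(75 - 331) + 65) = 455727 - (-95 + 2*(1027*(-256)) + 130)/(1027*(-256) + 65) = 455727 - (-95 + 2*(-262912) + 130)/(-262912 + 65) = 455727 - (-95 - 525824 + 130)/(-262847) = 455727 - (-1)*(-525789)/262847 = 455727 - 1*525789/262847 = 455727 - 525789/262847 = 119785948980/262847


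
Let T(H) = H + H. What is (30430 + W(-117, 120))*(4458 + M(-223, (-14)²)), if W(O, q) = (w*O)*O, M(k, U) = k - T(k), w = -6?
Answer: -242026424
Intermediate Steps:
T(H) = 2*H
M(k, U) = -k (M(k, U) = k - 2*k = -k)
W(O, q) = -6*O² (W(O, q) = (-6*O)*O = -6*O²)
(30430 + W(-117, 120))*(4458 + M(-223, (-14)²)) = (30430 - 6*(-117)²)*(4458 - 1*(-223)) = (30430 - 6*13689)*(4458 + 223) = (30430 - 82134)*4681 = -51704*4681 = -242026424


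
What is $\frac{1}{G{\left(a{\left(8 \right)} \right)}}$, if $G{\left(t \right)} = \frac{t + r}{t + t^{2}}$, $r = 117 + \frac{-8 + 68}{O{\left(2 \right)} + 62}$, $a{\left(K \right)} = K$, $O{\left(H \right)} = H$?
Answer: $\frac{1152}{2015} \approx 0.57171$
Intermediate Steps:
$r = \frac{1887}{16}$ ($r = 117 + \frac{-8 + 68}{2 + 62} = 117 + \frac{60}{64} = 117 + 60 \cdot \frac{1}{64} = 117 + \frac{15}{16} = \frac{1887}{16} \approx 117.94$)
$G{\left(t \right)} = \frac{\frac{1887}{16} + t}{t + t^{2}}$ ($G{\left(t \right)} = \frac{t + \frac{1887}{16}}{t + t^{2}} = \frac{\frac{1887}{16} + t}{t + t^{2}}$)
$\frac{1}{G{\left(a{\left(8 \right)} \right)}} = \frac{1}{\frac{1}{8} \frac{1}{1 + 8} \left(\frac{1887}{16} + 8\right)} = \frac{1}{\frac{1}{8} \cdot \frac{1}{9} \cdot \frac{2015}{16}} = \frac{1}{\frac{2015}{1152}} = \frac{1152}{2015}$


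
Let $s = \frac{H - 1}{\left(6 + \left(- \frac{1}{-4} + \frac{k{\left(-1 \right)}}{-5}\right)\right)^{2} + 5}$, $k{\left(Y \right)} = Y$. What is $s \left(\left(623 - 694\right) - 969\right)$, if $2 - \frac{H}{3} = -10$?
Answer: $- \frac{2080000}{2663} \approx -781.07$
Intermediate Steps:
$H = 36$ ($H = 6 - -30 = 6 + 30 = 36$)
$s = \frac{2000}{2663}$ ($s = \frac{36 - 1}{\left(6 - - \frac{9}{20}\right)^{2} + 5} = \frac{35}{\left(6 - - \frac{9}{20}\right)^{2} + 5} = \frac{35}{\left(6 + \left(\frac{1}{4} + \frac{1}{5}\right)\right)^{2} + 5} = \frac{35}{\left(6 + \frac{9}{20}\right)^{2} + 5} = \frac{35}{\left(\frac{129}{20}\right)^{2} + 5} = \frac{35}{\frac{16641}{400} + 5} = \frac{35}{\frac{18641}{400}} = 35 \cdot \frac{400}{18641} = \frac{2000}{2663} \approx 0.75103$)
$s \left(\left(623 - 694\right) - 969\right) = \frac{2000 \left(\left(623 - 694\right) - 969\right)}{2663} = \frac{2000 \left(-71 - 969\right)}{2663} = \frac{2000}{2663} \left(-1040\right) = - \frac{2080000}{2663}$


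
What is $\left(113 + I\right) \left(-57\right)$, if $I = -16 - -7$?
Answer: $-5928$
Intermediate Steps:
$I = -9$ ($I = -16 + 7 = -9$)
$\left(113 + I\right) \left(-57\right) = \left(113 - 9\right) \left(-57\right) = 104 \left(-57\right) = -5928$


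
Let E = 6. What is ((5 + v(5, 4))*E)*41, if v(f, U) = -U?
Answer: 246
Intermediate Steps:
((5 + v(5, 4))*E)*41 = ((5 - 1*4)*6)*41 = ((5 - 4)*6)*41 = (1*6)*41 = 6*41 = 246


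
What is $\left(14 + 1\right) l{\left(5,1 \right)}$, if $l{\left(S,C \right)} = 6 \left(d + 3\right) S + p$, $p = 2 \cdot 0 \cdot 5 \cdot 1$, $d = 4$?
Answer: $3150$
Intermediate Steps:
$p = 0$ ($p = 0 \cdot 5 = 0$)
$l{\left(S,C \right)} = 42 S$ ($l{\left(S,C \right)} = 6 \left(4 + 3\right) S + 0 = 6 \cdot 7 S + 0 = 42 S + 0 = 42 S$)
$\left(14 + 1\right) l{\left(5,1 \right)} = \left(14 + 1\right) 42 \cdot 5 = 15 \cdot 210 = 3150$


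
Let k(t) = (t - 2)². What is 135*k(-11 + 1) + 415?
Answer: 19855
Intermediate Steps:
k(t) = (-2 + t)²
135*k(-11 + 1) + 415 = 135*(-2 + (-11 + 1))² + 415 = 135*(-2 - 10)² + 415 = 135*(-12)² + 415 = 135*144 + 415 = 19440 + 415 = 19855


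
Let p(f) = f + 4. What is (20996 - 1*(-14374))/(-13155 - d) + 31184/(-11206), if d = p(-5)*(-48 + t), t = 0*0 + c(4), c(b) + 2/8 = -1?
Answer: -1616235104/295933651 ≈ -5.4615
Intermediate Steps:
p(f) = 4 + f
c(b) = -5/4 (c(b) = -¼ - 1 = -5/4)
t = -5/4 (t = 0*0 - 5/4 = 0 - 5/4 = -5/4 ≈ -1.2500)
d = 197/4 (d = (4 - 5)*(-48 - 5/4) = -1*(-197/4) = 197/4 ≈ 49.250)
(20996 - 1*(-14374))/(-13155 - d) + 31184/(-11206) = (20996 - 1*(-14374))/(-13155 - 1*197/4) + 31184/(-11206) = (20996 + 14374)/(-13155 - 197/4) + 31184*(-1/11206) = 35370/(-52817/4) - 15592/5603 = 35370*(-4/52817) - 15592/5603 = -141480/52817 - 15592/5603 = -1616235104/295933651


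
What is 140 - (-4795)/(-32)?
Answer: -315/32 ≈ -9.8438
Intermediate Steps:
140 - (-4795)/(-32) = 140 - (-4795)*(-1)/32 = 140 - 137*35/32 = 140 - 4795/32 = -315/32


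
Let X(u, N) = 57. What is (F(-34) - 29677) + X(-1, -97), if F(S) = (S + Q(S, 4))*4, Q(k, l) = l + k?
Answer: -29876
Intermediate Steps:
Q(k, l) = k + l
F(S) = 16 + 8*S (F(S) = (S + (S + 4))*4 = (S + (4 + S))*4 = (4 + 2*S)*4 = 16 + 8*S)
(F(-34) - 29677) + X(-1, -97) = ((16 + 8*(-34)) - 29677) + 57 = ((16 - 272) - 29677) + 57 = (-256 - 29677) + 57 = -29933 + 57 = -29876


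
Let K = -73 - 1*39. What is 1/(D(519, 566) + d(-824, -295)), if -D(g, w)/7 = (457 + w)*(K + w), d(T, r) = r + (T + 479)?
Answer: -1/3251734 ≈ -3.0753e-7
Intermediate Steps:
d(T, r) = 479 + T + r (d(T, r) = r + (479 + T) = 479 + T + r)
K = -112 (K = -73 - 39 = -112)
D(g, w) = -7*(-112 + w)*(457 + w) (D(g, w) = -7*(457 + w)*(-112 + w) = -7*(-112 + w)*(457 + w))
1/(D(519, 566) + d(-824, -295)) = 1/((358288 - 2415*566 - 7*566²) + (479 - 824 - 295)) = 1/((358288 - 1366890 - 7*320356) - 640) = 1/((358288 - 1366890 - 2242492) - 640) = 1/(-3251094 - 640) = 1/(-3251734) = -1/3251734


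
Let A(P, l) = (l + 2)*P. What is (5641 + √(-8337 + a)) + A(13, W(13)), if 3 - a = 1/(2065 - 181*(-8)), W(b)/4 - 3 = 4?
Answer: 6031 + I*√102851305959/3513 ≈ 6031.0 + 91.291*I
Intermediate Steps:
W(b) = 28 (W(b) = 12 + 4*4 = 12 + 16 = 28)
a = 10538/3513 (a = 3 - 1/(2065 - 181*(-8)) = 3 - 1/(2065 + 1448) = 3 - 1/3513 = 10538/3513 ≈ 2.9997)
A(P, l) = P*(2 + l) (A(P, l) = (2 + l)*P = P*(2 + l))
(5641 + √(-8337 + a)) + A(13, W(13)) = (5641 + √(-8337 + 10538/3513)) + 13*(2 + 28) = (5641 + √(-29277343/3513)) + 13*30 = (5641 + I*√102851305959/3513) + 390 = 6031 + I*√102851305959/3513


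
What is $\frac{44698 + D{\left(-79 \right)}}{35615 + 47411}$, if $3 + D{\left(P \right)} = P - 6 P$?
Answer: $\frac{22545}{41513} \approx 0.54308$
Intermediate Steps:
$D{\left(P \right)} = -3 - 5 P$ ($D{\left(P \right)} = -3 + \left(P - 6 P\right) = -3 - 5 P$)
$\frac{44698 + D{\left(-79 \right)}}{35615 + 47411} = \frac{44698 - -392}{35615 + 47411} = \frac{44698 + \left(-3 + 395\right)}{83026} = \left(44698 + 392\right) \frac{1}{83026} = 45090 \cdot \frac{1}{83026} = \frac{22545}{41513}$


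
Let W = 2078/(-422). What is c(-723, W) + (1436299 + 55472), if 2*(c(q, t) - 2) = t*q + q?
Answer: 315063425/211 ≈ 1.4932e+6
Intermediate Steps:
W = -1039/211 (W = 2078*(-1/422) = -1039/211 ≈ -4.9242)
c(q, t) = 2 + q/2 + q*t/2 (c(q, t) = 2 + (t*q + q)/2 = 2 + (q*t + q)/2 = 2 + (q + q*t)/2 = 2 + (q/2 + q*t/2) = 2 + q/2 + q*t/2)
c(-723, W) + (1436299 + 55472) = (2 + (½)*(-723) + (½)*(-723)*(-1039/211)) + (1436299 + 55472) = (2 - 723/2 + 751197/422) + 1491771 = 299744/211 + 1491771 = 315063425/211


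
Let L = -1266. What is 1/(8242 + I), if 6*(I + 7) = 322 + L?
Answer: 3/24233 ≈ 0.00012380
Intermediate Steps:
I = -493/3 (I = -7 + (322 - 1266)/6 = -7 + (⅙)*(-944) = -7 - 472/3 = -493/3 ≈ -164.33)
1/(8242 + I) = 1/(8242 - 493/3) = 1/(24233/3) = 3/24233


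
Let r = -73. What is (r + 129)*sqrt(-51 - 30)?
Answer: 504*I ≈ 504.0*I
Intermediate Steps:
(r + 129)*sqrt(-51 - 30) = (-73 + 129)*sqrt(-51 - 30) = 56*sqrt(-81) = 56*(9*I) = 504*I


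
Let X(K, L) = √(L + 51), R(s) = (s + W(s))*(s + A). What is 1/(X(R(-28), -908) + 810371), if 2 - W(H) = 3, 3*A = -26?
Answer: 810371/656701158498 - I*√857/656701158498 ≈ 1.234e-6 - 4.4578e-11*I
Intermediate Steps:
A = -26/3 (A = (⅓)*(-26) = -26/3 ≈ -8.6667)
W(H) = -1 (W(H) = 2 - 1*3 = 2 - 3 = -1)
R(s) = (-1 + s)*(-26/3 + s) (R(s) = (s - 1)*(s - 26/3) = (-1 + s)*(-26/3 + s))
X(K, L) = √(51 + L)
1/(X(R(-28), -908) + 810371) = 1/(√(51 - 908) + 810371) = 1/(√(-857) + 810371) = 1/(I*√857 + 810371) = 1/(810371 + I*√857)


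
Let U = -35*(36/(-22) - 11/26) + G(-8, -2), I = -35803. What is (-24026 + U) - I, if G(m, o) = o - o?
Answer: 3388837/286 ≈ 11849.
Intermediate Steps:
G(m, o) = 0
U = 20615/286 (U = -35*(36/(-22) - 11/26) + 0 = -35*(36*(-1/22) - 11*1/26) + 0 = -35*(-18/11 - 11/26) + 0 = -35*(-589/286) + 0 = 20615/286 + 0 = 20615/286 ≈ 72.080)
(-24026 + U) - I = (-24026 + 20615/286) - 1*(-35803) = -6850821/286 + 35803 = 3388837/286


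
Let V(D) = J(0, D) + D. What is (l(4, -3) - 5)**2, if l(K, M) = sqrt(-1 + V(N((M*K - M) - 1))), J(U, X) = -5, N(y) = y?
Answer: 9 - 40*I ≈ 9.0 - 40.0*I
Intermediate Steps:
V(D) = -5 + D
l(K, M) = sqrt(-7 - M + K*M) (l(K, M) = sqrt(-1 + (-5 + ((M*K - M) - 1))) = sqrt(-1 + (-5 + ((K*M - M) - 1))) = sqrt(-1 + (-5 + ((-M + K*M) - 1))) = sqrt(-1 + (-5 + (-1 - M + K*M))) = sqrt(-1 + (-6 - M + K*M)) = sqrt(-7 - M + K*M))
(l(4, -3) - 5)**2 = (sqrt(-7 - 1*(-3) + 4*(-3)) - 5)**2 = (sqrt(-7 + 3 - 12) - 5)**2 = (sqrt(-16) - 5)**2 = (4*I - 5)**2 = (-5 + 4*I)**2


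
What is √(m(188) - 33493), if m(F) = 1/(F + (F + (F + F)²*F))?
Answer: I*√5915254354465206066/13289532 ≈ 183.01*I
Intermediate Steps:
m(F) = 1/(2*F + 4*F³) (m(F) = 1/(F + (F + (2*F)²*F)) = 1/(F + (F + (4*F²)*F)) = 1/(F + (F + 4*F³)) = 1/(2*F + 4*F³))
√(m(188) - 33493) = √(1/(2*188 + 4*188³) - 33493) = √(1/(376 + 4*6644672) - 33493) = √(1/(376 + 26578688) - 33493) = √(1/26579064 - 33493) = √(-890212590551/26579064) = I*√5915254354465206066/13289532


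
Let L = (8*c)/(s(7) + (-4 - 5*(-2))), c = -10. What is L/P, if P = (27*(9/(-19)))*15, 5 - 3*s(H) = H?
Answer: 19/243 ≈ 0.078189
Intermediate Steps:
s(H) = 5/3 - H/3
P = -3645/19 (P = (27*(9*(-1/19)))*15 = (27*(-9/19))*15 = -243/19*15 = -3645/19 ≈ -191.84)
L = -15 (L = (8*(-10))/((5/3 - ⅓*7) + (-4 - 5*(-2))) = -80/((5/3 - 7/3) + (-4 + 10)) = -80/(-⅔ + 6) = -80/16/3 = -80*3/16 = -15)
L/P = -15/(-3645/19) = -15*(-19/3645) = 19/243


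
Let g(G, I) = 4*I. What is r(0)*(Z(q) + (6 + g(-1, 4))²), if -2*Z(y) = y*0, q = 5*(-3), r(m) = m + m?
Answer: 0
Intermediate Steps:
r(m) = 2*m
q = -15
Z(y) = 0 (Z(y) = -y*0/2 = -½*0 = 0)
r(0)*(Z(q) + (6 + g(-1, 4))²) = (2*0)*(0 + (6 + 4*4)²) = 0*(0 + (6 + 16)²) = 0*(0 + 22²) = 0*(0 + 484) = 0*484 = 0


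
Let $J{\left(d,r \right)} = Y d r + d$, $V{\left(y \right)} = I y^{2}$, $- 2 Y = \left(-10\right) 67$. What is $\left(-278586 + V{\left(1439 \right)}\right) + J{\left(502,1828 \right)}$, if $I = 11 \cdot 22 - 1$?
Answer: $806180437$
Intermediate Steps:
$I = 241$ ($I = 242 - 1 = 241$)
$Y = 335$ ($Y = - \frac{\left(-10\right) 67}{2} = \left(- \frac{1}{2}\right) \left(-670\right) = 335$)
$V{\left(y \right)} = 241 y^{2}$
$J{\left(d,r \right)} = d + 335 d r$ ($J{\left(d,r \right)} = 335 d r + d = d + 335 d r$)
$\left(-278586 + V{\left(1439 \right)}\right) + J{\left(502,1828 \right)} = \left(-278586 + 241 \cdot 1439^{2}\right) + 502 \left(1 + 335 \cdot 1828\right) = \left(-278586 + 241 \cdot 2070721\right) + 502 \left(1 + 612380\right) = \left(-278586 + 499043761\right) + 502 \cdot 612381 = 498765175 + 307415262 = 806180437$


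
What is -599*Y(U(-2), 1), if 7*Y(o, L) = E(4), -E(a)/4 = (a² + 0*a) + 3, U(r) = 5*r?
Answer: 45524/7 ≈ 6503.4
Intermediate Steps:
E(a) = -12 - 4*a² (E(a) = -4*((a² + 0*a) + 3) = -4*((a² + 0) + 3) = -4*(a² + 3) = -4*(3 + a²) = -12 - 4*a²)
Y(o, L) = -76/7 (Y(o, L) = (-12 - 4*4²)/7 = (-12 - 4*16)/7 = (-12 - 64)/7 = (⅐)*(-76) = -76/7)
-599*Y(U(-2), 1) = -599*(-76/7) = 45524/7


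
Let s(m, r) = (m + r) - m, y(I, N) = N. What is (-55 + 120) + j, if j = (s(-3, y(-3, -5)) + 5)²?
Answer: 65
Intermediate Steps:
s(m, r) = r
j = 0 (j = (-5 + 5)² = 0² = 0)
(-55 + 120) + j = (-55 + 120) + 0 = 65 + 0 = 65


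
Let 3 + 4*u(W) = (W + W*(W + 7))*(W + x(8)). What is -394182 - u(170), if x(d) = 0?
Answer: -6720925/4 ≈ -1.6802e+6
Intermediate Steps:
u(W) = -3/4 + W*(W + W*(7 + W))/4 (u(W) = -3/4 + ((W + W*(W + 7))*(W + 0))/4 = -3/4 + ((W + W*(7 + W))*W)/4 = -3/4 + (W*(W + W*(7 + W)))/4 = -3/4 + W*(W + W*(7 + W))/4)
-394182 - u(170) = -394182 - (-3/4 + 2*170**2 + (1/4)*170**3) = -394182 - (-3/4 + 2*28900 + (1/4)*4913000) = -394182 - (-3/4 + 57800 + 1228250) = -394182 - 1*5144197/4 = -394182 - 5144197/4 = -6720925/4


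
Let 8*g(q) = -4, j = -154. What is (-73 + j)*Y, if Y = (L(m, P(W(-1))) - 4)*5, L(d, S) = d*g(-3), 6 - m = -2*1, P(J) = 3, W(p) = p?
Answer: 9080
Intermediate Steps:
m = 8 (m = 6 - (-2) = 6 - 1*(-2) = 6 + 2 = 8)
g(q) = -½ (g(q) = (⅛)*(-4) = -½)
L(d, S) = -d/2 (L(d, S) = d*(-½) = -d/2)
Y = -40 (Y = (-½*8 - 4)*5 = (-4 - 4)*5 = -8*5 = -40)
(-73 + j)*Y = (-73 - 154)*(-40) = -227*(-40) = 9080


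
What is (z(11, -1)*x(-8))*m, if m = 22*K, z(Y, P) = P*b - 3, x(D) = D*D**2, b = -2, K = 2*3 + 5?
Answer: 123904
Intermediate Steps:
K = 11 (K = 6 + 5 = 11)
x(D) = D**3
z(Y, P) = -3 - 2*P (z(Y, P) = P*(-2) - 3 = -2*P - 3 = -3 - 2*P)
m = 242 (m = 22*11 = 242)
(z(11, -1)*x(-8))*m = ((-3 - 2*(-1))*(-8)**3)*242 = ((-3 + 2)*(-512))*242 = -1*(-512)*242 = 512*242 = 123904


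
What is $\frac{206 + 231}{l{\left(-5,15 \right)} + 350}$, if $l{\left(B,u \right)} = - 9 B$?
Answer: $\frac{437}{395} \approx 1.1063$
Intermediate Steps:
$\frac{206 + 231}{l{\left(-5,15 \right)} + 350} = \frac{206 + 231}{\left(-9\right) \left(-5\right) + 350} = \frac{437}{45 + 350} = \frac{437}{395}$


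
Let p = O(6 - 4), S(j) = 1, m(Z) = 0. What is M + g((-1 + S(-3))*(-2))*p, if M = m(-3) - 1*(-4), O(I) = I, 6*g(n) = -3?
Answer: 3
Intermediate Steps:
g(n) = -1/2 (g(n) = (1/6)*(-3) = -1/2)
p = 2 (p = 6 - 4 = 2)
M = 4 (M = 0 - 1*(-4) = 0 + 4 = 4)
M + g((-1 + S(-3))*(-2))*p = 4 - 1/2*2 = 4 - 1 = 3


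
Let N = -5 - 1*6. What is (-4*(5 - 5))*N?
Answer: 0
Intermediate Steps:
N = -11 (N = -5 - 6 = -11)
(-4*(5 - 5))*N = -4*(5 - 5)*(-11) = -4*0*(-11) = 0*(-11) = 0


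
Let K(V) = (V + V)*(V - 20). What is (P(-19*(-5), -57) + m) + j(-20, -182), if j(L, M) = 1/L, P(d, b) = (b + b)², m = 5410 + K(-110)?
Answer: 940119/20 ≈ 47006.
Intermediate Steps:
K(V) = 2*V*(-20 + V) (K(V) = (2*V)*(-20 + V) = 2*V*(-20 + V))
m = 34010 (m = 5410 + 2*(-110)*(-20 - 110) = 5410 + 2*(-110)*(-130) = 5410 + 28600 = 34010)
P(d, b) = 4*b² (P(d, b) = (2*b)² = 4*b²)
(P(-19*(-5), -57) + m) + j(-20, -182) = (4*(-57)² + 34010) + 1/(-20) = (4*3249 + 34010) - 1/20 = (12996 + 34010) - 1/20 = 47006 - 1/20 = 940119/20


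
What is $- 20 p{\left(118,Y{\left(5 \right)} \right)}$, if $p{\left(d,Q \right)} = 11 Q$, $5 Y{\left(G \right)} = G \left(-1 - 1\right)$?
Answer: $440$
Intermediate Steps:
$Y{\left(G \right)} = - \frac{2 G}{5}$ ($Y{\left(G \right)} = \frac{G \left(-1 - 1\right)}{5} = \frac{G \left(-2\right)}{5} = \frac{\left(-2\right) G}{5} = - \frac{2 G}{5}$)
$- 20 p{\left(118,Y{\left(5 \right)} \right)} = - 20 \cdot 11 \left(\left(- \frac{2}{5}\right) 5\right) = - 20 \cdot 11 \left(-2\right) = \left(-20\right) \left(-22\right) = 440$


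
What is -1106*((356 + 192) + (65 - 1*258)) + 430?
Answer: -392200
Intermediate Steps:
-1106*((356 + 192) + (65 - 1*258)) + 430 = -1106*(548 + (65 - 258)) + 430 = -1106*(548 - 193) + 430 = -1106*355 + 430 = -392630 + 430 = -392200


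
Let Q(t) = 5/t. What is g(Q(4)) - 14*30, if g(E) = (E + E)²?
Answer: -1655/4 ≈ -413.75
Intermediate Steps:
g(E) = 4*E² (g(E) = (2*E)² = 4*E²)
g(Q(4)) - 14*30 = 4*(5/4)² - 14*30 = 4*(5*(¼))² - 420 = 4*(5/4)² - 420 = 4*(25/16) - 420 = 25/4 - 420 = -1655/4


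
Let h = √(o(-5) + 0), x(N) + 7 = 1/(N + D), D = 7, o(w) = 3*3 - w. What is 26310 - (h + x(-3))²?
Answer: 420007/16 + 27*√14/2 ≈ 26301.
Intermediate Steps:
o(w) = 9 - w
x(N) = -7 + 1/(7 + N) (x(N) = -7 + 1/(N + 7) = -7 + 1/(7 + N))
h = √14 (h = √((9 - 1*(-5)) + 0) = √((9 + 5) + 0) = √(14 + 0) = √14 ≈ 3.7417)
26310 - (h + x(-3))² = 26310 - (√14 + (-48 - 7*(-3))/(7 - 3))² = 26310 - (√14 + (-48 + 21)/4)² = 26310 - (√14 + (¼)*(-27))² = 26310 - (√14 - 27/4)² = 26310 - (-27/4 + √14)²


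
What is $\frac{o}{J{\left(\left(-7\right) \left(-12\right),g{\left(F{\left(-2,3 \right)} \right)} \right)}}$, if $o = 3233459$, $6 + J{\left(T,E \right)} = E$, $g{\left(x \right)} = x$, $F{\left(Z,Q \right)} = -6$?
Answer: $- \frac{3233459}{12} \approx -2.6946 \cdot 10^{5}$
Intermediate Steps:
$J{\left(T,E \right)} = -6 + E$
$\frac{o}{J{\left(\left(-7\right) \left(-12\right),g{\left(F{\left(-2,3 \right)} \right)} \right)}} = \frac{3233459}{-6 - 6} = \frac{3233459}{-12} = 3233459 \left(- \frac{1}{12}\right) = - \frac{3233459}{12}$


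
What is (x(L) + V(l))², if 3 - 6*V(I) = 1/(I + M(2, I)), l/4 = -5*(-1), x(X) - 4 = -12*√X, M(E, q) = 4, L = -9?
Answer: (647 - 5184*I)²/20736 ≈ -1275.8 - 323.5*I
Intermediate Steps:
x(X) = 4 - 12*√X
l = 20 (l = 4*(-5*(-1)) = 4*5 = 20)
V(I) = ½ - 1/(6*(4 + I)) (V(I) = ½ - 1/(6*(I + 4)) = ½ - 1/(6*(4 + I)))
(x(L) + V(l))² = ((4 - 36*I) + (11 + 3*20)/(6*(4 + 20)))² = ((4 - 36*I) + (⅙)*(11 + 60)/24)² = ((4 - 36*I) + (⅙)*(1/24)*71)² = ((4 - 36*I) + 71/144)² = (647/144 - 36*I)²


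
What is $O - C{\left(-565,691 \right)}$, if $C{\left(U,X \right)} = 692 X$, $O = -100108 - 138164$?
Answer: $-716444$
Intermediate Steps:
$O = -238272$
$O - C{\left(-565,691 \right)} = -238272 - 692 \cdot 691 = -238272 - 478172 = -716444$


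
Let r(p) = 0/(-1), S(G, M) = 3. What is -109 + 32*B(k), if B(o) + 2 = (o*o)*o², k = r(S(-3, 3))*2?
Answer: -173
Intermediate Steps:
r(p) = 0 (r(p) = 0*(-1) = 0)
k = 0 (k = 0*2 = 0)
B(o) = -2 + o⁴ (B(o) = -2 + (o*o)*o² = -2 + o²*o² = -2 + o⁴)
-109 + 32*B(k) = -109 + 32*(-2 + 0⁴) = -109 + 32*(-2 + 0) = -109 + 32*(-2) = -109 - 64 = -173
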